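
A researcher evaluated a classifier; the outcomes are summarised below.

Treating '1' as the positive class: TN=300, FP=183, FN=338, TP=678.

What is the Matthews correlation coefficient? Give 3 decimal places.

0.273

MCC = (TP·TN − FP·FN) / √((TP+FP)(TP+FN)(TN+FP)(TN+FN))
Numerator = 678·300 − 183·338 = 141546
Denominator = √(861·1016·483·638) = √269565723504 = 519197.1913
MCC = 141546 / 519197.1913 = 0.273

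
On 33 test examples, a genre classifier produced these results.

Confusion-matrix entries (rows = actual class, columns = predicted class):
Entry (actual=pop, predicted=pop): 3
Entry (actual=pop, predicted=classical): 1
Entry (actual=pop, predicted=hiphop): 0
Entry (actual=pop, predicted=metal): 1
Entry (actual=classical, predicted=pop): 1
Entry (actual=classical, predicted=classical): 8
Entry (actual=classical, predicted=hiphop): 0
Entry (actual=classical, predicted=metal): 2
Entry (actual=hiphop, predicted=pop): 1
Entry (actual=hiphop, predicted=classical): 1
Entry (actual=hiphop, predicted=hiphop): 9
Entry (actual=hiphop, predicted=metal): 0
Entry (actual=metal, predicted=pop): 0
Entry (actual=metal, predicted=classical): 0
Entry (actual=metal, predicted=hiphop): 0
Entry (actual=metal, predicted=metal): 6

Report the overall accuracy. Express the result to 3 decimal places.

Accuracy = trace / total = (3+8+9+6=26) / 33 = 26/33 = 0.788

0.788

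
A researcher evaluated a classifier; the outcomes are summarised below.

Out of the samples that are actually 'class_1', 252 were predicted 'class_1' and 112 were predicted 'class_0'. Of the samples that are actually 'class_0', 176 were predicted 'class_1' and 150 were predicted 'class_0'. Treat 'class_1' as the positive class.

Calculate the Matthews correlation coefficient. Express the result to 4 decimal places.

MCC = (TP·TN − FP·FN) / √((TP+FP)(TP+FN)(TN+FP)(TN+FN))
Numerator = 252·150 − 176·112 = 18088
Denominator = √(428·364·326·262) = √13306506304 = 115353.8309
MCC = 18088 / 115353.8309 = 0.1568

0.1568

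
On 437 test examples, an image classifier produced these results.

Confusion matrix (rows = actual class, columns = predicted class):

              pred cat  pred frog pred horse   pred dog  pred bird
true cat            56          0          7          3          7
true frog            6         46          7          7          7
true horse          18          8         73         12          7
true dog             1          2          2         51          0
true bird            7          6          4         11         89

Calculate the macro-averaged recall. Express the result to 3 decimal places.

Per-class recall (TP/(TP+FN)):
  cat: TP=56, FN=0+7+3+7=17 → 56/73 = 0.7671
  frog: TP=46, FN=6+7+7+7=27 → 46/73 = 0.6301
  horse: TP=73, FN=18+8+12+7=45 → 73/118 = 0.6186
  dog: TP=51, FN=1+2+2+0=5 → 51/56 = 0.9107
  bird: TP=89, FN=7+6+4+11=28 → 89/117 = 0.7607
Macro-recall = mean = (0.7671 + 0.6301 + 0.6186 + 0.9107 + 0.7607) / 5 = 0.737

0.737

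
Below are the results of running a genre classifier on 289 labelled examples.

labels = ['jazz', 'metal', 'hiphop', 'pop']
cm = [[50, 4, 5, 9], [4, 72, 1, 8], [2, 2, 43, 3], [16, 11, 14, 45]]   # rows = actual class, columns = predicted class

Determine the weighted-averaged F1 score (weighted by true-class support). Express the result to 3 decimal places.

0.721

Per-class F1 score (2·TP/(2·TP+FP+FN)):
  jazz: TP=50, FP=4+2+16=22, FN=4+5+9=18 → 100/140 = 0.7143
  metal: TP=72, FP=4+2+11=17, FN=4+1+8=13 → 144/174 = 0.8276
  hiphop: TP=43, FP=5+1+14=20, FN=2+2+3=7 → 86/113 = 0.7611
  pop: TP=45, FP=9+8+3=20, FN=16+11+14=41 → 90/151 = 0.5960
Weighted-F1 score = Σ (supportᵢ/N)·F1 scoreᵢ with N=289: (68/289)·0.7143 + (85/289)·0.8276 + (50/289)·0.7611 + (86/289)·0.5960 = 0.721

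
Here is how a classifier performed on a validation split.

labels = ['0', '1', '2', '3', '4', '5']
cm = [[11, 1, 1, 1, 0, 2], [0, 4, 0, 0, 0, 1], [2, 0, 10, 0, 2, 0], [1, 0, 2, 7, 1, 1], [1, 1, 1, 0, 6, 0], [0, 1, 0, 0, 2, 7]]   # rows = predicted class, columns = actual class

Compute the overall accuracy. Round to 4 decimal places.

0.6818

Accuracy = trace / total = (11+4+10+7+6+7=45) / 66 = 45/66 = 0.6818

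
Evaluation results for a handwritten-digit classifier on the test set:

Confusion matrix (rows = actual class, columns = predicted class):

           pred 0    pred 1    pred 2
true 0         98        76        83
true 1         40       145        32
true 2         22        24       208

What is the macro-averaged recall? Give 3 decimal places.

Per-class recall (TP/(TP+FN)):
  0: TP=98, FN=76+83=159 → 98/257 = 0.3813
  1: TP=145, FN=40+32=72 → 145/217 = 0.6682
  2: TP=208, FN=22+24=46 → 208/254 = 0.8189
Macro-recall = mean = (0.3813 + 0.6682 + 0.8189) / 3 = 0.623

0.623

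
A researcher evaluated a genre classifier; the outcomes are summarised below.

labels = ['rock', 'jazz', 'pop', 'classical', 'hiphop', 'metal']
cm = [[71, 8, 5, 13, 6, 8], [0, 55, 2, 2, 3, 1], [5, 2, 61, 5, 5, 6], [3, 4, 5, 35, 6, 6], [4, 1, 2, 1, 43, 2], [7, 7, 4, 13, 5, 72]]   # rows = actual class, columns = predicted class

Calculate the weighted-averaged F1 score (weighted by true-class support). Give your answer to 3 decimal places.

Per-class F1 score (2·TP/(2·TP+FP+FN)):
  rock: TP=71, FP=0+5+3+4+7=19, FN=8+5+13+6+8=40 → 142/201 = 0.7065
  jazz: TP=55, FP=8+2+4+1+7=22, FN=0+2+2+3+1=8 → 110/140 = 0.7857
  pop: TP=61, FP=5+2+5+2+4=18, FN=5+2+5+5+6=23 → 122/163 = 0.7485
  classical: TP=35, FP=13+2+5+1+13=34, FN=3+4+5+6+6=24 → 70/128 = 0.5469
  hiphop: TP=43, FP=6+3+5+6+5=25, FN=4+1+2+1+2=10 → 86/121 = 0.7107
  metal: TP=72, FP=8+1+6+6+2=23, FN=7+7+4+13+5=36 → 144/203 = 0.7094
Weighted-F1 score = Σ (supportᵢ/N)·F1 scoreᵢ with N=478: (111/478)·0.7065 + (63/478)·0.7857 + (84/478)·0.7485 + (59/478)·0.5469 + (53/478)·0.7107 + (108/478)·0.7094 = 0.706

0.706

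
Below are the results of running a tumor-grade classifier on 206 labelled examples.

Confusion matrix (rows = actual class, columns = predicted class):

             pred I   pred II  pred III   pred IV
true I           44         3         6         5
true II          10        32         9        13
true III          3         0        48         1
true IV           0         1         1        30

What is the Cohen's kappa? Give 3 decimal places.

Observed agreement pₒ = trace/N = 154/206 = 0.7476
Expected agreement pₑ = Σ (rowᵢ·colᵢ)/N² = (58·57 + 64·36 + 52·64 + 32·49)/206² = 0.2476
κ = (pₒ − pₑ)/(1 − pₑ) = (0.7476 − 0.2476)/(1 − 0.2476) = 0.665

0.665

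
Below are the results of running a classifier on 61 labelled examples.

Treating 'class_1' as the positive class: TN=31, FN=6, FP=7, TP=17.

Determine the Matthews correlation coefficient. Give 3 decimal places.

0.551

MCC = (TP·TN − FP·FN) / √((TP+FP)(TP+FN)(TN+FP)(TN+FN))
Numerator = 17·31 − 7·6 = 485
Denominator = √(24·23·38·37) = √776112 = 880.9722
MCC = 485 / 880.9722 = 0.551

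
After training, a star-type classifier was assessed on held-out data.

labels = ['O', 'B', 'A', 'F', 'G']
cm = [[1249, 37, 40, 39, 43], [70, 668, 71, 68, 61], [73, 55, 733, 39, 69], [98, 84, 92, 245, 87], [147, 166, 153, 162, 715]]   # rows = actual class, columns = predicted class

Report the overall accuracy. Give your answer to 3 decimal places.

Accuracy = trace / total = (1249+668+733+245+715=3610) / 5264 = 3610/5264 = 0.686

0.686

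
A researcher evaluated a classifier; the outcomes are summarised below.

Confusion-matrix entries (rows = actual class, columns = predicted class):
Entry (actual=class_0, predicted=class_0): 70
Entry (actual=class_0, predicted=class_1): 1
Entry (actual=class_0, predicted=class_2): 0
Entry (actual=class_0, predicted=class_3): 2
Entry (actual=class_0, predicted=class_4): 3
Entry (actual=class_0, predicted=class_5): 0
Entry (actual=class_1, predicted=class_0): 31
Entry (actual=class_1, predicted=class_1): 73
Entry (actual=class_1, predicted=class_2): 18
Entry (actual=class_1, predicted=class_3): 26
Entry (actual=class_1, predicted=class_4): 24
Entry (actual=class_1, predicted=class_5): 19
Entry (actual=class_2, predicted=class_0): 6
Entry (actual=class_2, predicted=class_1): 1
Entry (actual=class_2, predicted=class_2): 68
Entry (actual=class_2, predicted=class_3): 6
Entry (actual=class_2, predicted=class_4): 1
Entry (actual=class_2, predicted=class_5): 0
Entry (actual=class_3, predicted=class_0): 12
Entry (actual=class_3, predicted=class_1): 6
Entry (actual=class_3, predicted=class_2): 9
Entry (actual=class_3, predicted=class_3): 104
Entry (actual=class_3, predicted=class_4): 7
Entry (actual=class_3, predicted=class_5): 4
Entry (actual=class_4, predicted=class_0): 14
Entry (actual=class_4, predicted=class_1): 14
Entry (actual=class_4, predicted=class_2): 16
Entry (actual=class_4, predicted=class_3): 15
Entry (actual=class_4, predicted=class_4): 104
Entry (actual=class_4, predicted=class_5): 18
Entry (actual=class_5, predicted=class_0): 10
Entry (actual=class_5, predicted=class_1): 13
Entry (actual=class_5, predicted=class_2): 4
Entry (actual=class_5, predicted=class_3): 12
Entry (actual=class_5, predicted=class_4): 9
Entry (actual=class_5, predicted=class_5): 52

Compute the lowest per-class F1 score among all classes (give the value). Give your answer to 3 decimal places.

Per-class F1 score (2·TP/(2·TP+FP+FN)):
  class_0: TP=70, FP=31+6+12+14+10=73, FN=1+0+2+3+0=6 → 140/219 = 0.6393
  class_1: TP=73, FP=1+1+6+14+13=35, FN=31+18+26+24+19=118 → 146/299 = 0.4883
  class_2: TP=68, FP=0+18+9+16+4=47, FN=6+1+6+1+0=14 → 136/197 = 0.6904
  class_3: TP=104, FP=2+26+6+15+12=61, FN=12+6+9+7+4=38 → 208/307 = 0.6775
  class_4: TP=104, FP=3+24+1+7+9=44, FN=14+14+16+15+18=77 → 208/329 = 0.6322
  class_5: TP=52, FP=0+19+0+4+18=41, FN=10+13+4+12+9=48 → 104/193 = 0.5389
Lowest is class 'class_1' with F1 score = 0.488.

0.488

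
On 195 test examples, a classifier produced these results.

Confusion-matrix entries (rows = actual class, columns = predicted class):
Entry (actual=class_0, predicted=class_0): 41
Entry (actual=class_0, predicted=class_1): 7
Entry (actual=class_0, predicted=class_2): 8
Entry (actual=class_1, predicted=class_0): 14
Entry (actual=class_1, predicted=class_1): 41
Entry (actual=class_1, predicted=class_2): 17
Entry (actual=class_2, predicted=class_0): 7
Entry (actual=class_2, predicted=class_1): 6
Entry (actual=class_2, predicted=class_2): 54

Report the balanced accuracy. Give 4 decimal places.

Balanced accuracy = mean of per-class recall.
  class_0: recall = 41/56 = 0.73214
  class_1: recall = 41/72 = 0.56944
  class_2: recall = 54/67 = 0.80597
Mean = (0.73214 + 0.56944 + 0.80597) / 3 = 0.7025

0.7025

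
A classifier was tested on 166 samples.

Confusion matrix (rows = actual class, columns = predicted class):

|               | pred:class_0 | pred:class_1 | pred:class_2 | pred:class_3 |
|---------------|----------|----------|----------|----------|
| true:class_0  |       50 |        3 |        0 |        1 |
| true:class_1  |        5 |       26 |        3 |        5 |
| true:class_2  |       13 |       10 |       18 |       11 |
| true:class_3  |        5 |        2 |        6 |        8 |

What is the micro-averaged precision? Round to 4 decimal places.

Micro-averaging pools counts across classes: ΣTP=102, ΣFP=64, ΣFN=64.
Micro-precision = TP/(TP+FP) on pooled counts = 0.6145 (equals overall accuracy in single-label multiclass).

0.6145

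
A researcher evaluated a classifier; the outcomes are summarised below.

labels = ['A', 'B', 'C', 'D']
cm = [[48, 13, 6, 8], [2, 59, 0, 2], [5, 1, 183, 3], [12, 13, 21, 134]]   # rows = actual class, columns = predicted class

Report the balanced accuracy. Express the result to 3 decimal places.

0.819

Balanced accuracy = mean of per-class recall.
  A: recall = 48/75 = 0.6400
  B: recall = 59/63 = 0.9365
  C: recall = 183/192 = 0.9531
  D: recall = 134/180 = 0.7444
Mean = (0.6400 + 0.9365 + 0.9531 + 0.7444) / 4 = 0.819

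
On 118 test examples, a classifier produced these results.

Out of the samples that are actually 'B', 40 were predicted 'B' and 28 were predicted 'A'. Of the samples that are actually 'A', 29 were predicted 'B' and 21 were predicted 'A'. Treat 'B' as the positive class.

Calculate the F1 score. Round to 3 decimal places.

0.584

Precision = TP/(TP+FP) = 40/69 = 0.5797
Recall = TP/(TP+FN) = 40/68 = 0.5882
F1 = 2·TP/(2·TP+FP+FN) = 80/137 = 0.584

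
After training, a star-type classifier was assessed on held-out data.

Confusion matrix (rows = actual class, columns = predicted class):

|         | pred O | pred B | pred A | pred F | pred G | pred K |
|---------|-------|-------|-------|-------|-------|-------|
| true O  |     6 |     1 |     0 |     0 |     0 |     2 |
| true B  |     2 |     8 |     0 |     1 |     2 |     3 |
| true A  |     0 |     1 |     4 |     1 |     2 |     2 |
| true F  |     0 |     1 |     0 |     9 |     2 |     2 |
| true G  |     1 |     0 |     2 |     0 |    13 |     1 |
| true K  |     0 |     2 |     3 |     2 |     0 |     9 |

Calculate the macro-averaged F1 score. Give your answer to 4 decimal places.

0.5904

Per-class F1 score (2·TP/(2·TP+FP+FN)):
  O: TP=6, FP=2+0+0+1+0=3, FN=1+0+0+0+2=3 → 12/18 = 0.66667
  B: TP=8, FP=1+1+1+0+2=5, FN=2+0+1+2+3=8 → 16/29 = 0.55172
  A: TP=4, FP=0+0+0+2+3=5, FN=0+1+1+2+2=6 → 8/19 = 0.42105
  F: TP=9, FP=0+1+1+0+2=4, FN=0+1+0+2+2=5 → 18/27 = 0.66667
  G: TP=13, FP=0+2+2+2+0=6, FN=1+0+2+0+1=4 → 26/36 = 0.72222
  K: TP=9, FP=2+3+2+2+1=10, FN=0+2+3+2+0=7 → 18/35 = 0.51429
Macro-F1 score = mean = (0.66667 + 0.55172 + 0.42105 + 0.66667 + 0.72222 + 0.51429) / 6 = 0.5904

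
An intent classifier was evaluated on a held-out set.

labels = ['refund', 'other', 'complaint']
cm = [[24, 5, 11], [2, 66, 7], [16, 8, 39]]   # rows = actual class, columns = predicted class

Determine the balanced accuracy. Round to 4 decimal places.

Balanced accuracy = mean of per-class recall.
  refund: recall = 24/40 = 0.60000
  other: recall = 66/75 = 0.88000
  complaint: recall = 39/63 = 0.61905
Mean = (0.60000 + 0.88000 + 0.61905) / 3 = 0.6997

0.6997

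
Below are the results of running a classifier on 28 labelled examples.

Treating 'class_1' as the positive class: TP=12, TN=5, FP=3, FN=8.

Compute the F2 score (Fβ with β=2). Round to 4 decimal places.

Fβ = (1+β²)·TP / ((1+β²)·TP + β²·FN + FP), with β²=4
= 5·12 / (5·12 + 4·8 + 3) = 0.6316

0.6316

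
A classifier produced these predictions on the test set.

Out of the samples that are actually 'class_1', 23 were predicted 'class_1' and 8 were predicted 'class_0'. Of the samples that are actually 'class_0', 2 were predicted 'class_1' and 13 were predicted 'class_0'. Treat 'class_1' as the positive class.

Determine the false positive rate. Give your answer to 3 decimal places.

FPR = FP/(FP+TN) = 2/(2+13) = 0.133

0.133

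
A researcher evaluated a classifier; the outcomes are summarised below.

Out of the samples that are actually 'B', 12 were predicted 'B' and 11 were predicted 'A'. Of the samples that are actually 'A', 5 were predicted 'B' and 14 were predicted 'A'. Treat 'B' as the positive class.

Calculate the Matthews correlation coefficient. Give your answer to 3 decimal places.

MCC = (TP·TN − FP·FN) / √((TP+FP)(TP+FN)(TN+FP)(TN+FN))
Numerator = 12·14 − 5·11 = 113
Denominator = √(17·23·19·25) = √185725 = 430.9582
MCC = 113 / 430.9582 = 0.262

0.262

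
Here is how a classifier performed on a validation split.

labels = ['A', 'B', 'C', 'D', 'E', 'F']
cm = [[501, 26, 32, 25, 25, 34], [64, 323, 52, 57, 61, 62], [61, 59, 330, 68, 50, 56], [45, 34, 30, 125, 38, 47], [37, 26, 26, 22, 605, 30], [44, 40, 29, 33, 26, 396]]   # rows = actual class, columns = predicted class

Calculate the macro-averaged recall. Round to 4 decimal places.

0.6216

Per-class recall (TP/(TP+FN)):
  A: TP=501, FN=26+32+25+25+34=142 → 501/643 = 0.77916
  B: TP=323, FN=64+52+57+61+62=296 → 323/619 = 0.52181
  C: TP=330, FN=61+59+68+50+56=294 → 330/624 = 0.52885
  D: TP=125, FN=45+34+30+38+47=194 → 125/319 = 0.39185
  E: TP=605, FN=37+26+26+22+30=141 → 605/746 = 0.81099
  F: TP=396, FN=44+40+29+33+26=172 → 396/568 = 0.69718
Macro-recall = mean = (0.77916 + 0.52181 + 0.52885 + 0.39185 + 0.81099 + 0.69718) / 6 = 0.6216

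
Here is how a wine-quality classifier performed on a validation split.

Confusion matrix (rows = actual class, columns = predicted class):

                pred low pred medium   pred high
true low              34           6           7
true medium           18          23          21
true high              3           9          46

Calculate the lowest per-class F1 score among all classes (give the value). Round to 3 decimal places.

0.460

Per-class F1 score (2·TP/(2·TP+FP+FN)):
  low: TP=34, FP=18+3=21, FN=6+7=13 → 68/102 = 0.6667
  medium: TP=23, FP=6+9=15, FN=18+21=39 → 46/100 = 0.4600
  high: TP=46, FP=7+21=28, FN=3+9=12 → 92/132 = 0.6970
Lowest is class 'medium' with F1 score = 0.460.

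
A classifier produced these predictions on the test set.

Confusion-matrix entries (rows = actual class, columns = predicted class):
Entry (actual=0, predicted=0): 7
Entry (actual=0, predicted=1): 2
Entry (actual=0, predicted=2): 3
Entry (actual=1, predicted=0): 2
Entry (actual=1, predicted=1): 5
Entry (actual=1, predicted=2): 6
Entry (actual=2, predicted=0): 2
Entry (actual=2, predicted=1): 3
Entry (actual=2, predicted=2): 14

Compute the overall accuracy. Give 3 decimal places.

0.591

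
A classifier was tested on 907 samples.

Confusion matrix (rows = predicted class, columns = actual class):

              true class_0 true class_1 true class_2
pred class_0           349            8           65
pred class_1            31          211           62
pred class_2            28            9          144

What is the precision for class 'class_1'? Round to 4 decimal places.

0.6941

One-vs-rest for 'class_1': TP = diagonal; FP = other classes predicted 'class_1'; FN = 'class_1' predicted as other.
precision = TP/(TP+FP).
class_1: TP=211, FP=31+62=93 → 211/304 = 0.69408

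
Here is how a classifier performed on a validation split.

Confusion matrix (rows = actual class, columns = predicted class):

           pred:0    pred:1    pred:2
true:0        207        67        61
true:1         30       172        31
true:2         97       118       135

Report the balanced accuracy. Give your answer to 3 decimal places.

0.581

Balanced accuracy = mean of per-class recall.
  0: recall = 207/335 = 0.6179
  1: recall = 172/233 = 0.7382
  2: recall = 135/350 = 0.3857
Mean = (0.6179 + 0.7382 + 0.3857) / 3 = 0.581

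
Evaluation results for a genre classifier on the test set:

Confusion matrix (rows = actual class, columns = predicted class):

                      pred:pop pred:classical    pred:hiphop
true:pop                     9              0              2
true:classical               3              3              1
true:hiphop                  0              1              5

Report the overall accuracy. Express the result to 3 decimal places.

Accuracy = trace / total = (9+3+5=17) / 24 = 17/24 = 0.708

0.708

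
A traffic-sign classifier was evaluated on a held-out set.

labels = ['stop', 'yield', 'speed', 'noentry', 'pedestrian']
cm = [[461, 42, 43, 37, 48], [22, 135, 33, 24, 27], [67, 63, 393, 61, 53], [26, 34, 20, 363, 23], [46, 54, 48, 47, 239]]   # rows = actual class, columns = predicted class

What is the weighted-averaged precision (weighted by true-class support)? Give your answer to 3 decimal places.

0.671

Per-class precision (TP/(TP+FP)):
  stop: TP=461, FP=22+67+26+46=161 → 461/622 = 0.7412
  yield: TP=135, FP=42+63+34+54=193 → 135/328 = 0.4116
  speed: TP=393, FP=43+33+20+48=144 → 393/537 = 0.7318
  noentry: TP=363, FP=37+24+61+47=169 → 363/532 = 0.6823
  pedestrian: TP=239, FP=48+27+53+23=151 → 239/390 = 0.6128
Weighted-precision = Σ (supportᵢ/N)·precisionᵢ with N=2409: (631/2409)·0.7412 + (241/2409)·0.4116 + (637/2409)·0.7318 + (466/2409)·0.6823 + (434/2409)·0.6128 = 0.671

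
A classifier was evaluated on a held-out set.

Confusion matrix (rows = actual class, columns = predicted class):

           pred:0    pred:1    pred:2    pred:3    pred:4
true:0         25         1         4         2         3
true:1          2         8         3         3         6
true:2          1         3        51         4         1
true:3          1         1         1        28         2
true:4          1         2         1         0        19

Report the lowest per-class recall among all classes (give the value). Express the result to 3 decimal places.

Per-class recall (TP/(TP+FN)):
  0: TP=25, FN=1+4+2+3=10 → 25/35 = 0.7143
  1: TP=8, FN=2+3+3+6=14 → 8/22 = 0.3636
  2: TP=51, FN=1+3+4+1=9 → 51/60 = 0.8500
  3: TP=28, FN=1+1+1+2=5 → 28/33 = 0.8485
  4: TP=19, FN=1+2+1+0=4 → 19/23 = 0.8261
Lowest is class '1' with recall = 0.364.

0.364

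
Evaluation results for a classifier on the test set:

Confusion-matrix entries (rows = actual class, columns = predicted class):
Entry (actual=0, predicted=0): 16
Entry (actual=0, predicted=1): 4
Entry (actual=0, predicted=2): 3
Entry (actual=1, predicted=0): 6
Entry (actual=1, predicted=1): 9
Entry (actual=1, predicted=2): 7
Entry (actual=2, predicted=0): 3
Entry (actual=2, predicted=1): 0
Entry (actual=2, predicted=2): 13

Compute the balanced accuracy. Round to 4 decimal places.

Balanced accuracy = mean of per-class recall.
  0: recall = 16/23 = 0.69565
  1: recall = 9/22 = 0.40909
  2: recall = 13/16 = 0.81250
Mean = (0.69565 + 0.40909 + 0.81250) / 3 = 0.6391

0.6391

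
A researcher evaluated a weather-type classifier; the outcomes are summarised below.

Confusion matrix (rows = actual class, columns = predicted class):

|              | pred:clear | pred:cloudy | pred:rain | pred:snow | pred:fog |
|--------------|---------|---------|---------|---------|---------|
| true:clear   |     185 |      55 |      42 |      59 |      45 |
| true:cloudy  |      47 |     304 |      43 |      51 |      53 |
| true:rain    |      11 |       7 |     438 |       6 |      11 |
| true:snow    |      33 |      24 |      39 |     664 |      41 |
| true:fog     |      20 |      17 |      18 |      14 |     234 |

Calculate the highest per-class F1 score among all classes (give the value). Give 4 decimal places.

0.8326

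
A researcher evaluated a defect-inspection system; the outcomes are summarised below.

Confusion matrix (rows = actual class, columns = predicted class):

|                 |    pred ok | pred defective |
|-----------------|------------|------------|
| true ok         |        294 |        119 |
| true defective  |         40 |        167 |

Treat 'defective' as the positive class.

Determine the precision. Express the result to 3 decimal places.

Precision = TP/(TP+FP) = 167/(167+119) = 167/286 = 0.584

0.584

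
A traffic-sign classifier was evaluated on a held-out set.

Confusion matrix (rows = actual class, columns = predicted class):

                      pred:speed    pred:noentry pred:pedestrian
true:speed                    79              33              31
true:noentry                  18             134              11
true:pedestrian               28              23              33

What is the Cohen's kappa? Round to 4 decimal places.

0.4208

Observed agreement pₒ = trace/N = 246/390 = 0.63077
Expected agreement pₑ = Σ (rowᵢ·colᵢ)/N² = (143·125 + 163·190 + 84·75)/390² = 0.36256
κ = (pₒ − pₑ)/(1 − pₑ) = (0.63077 − 0.36256)/(1 − 0.36256) = 0.4208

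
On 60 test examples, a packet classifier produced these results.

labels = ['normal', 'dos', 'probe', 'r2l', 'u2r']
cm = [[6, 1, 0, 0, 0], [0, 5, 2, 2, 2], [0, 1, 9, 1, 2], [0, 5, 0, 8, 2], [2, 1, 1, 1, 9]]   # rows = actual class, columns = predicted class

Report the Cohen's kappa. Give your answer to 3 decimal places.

0.517

Observed agreement pₒ = trace/N = 37/60 = 0.6167
Expected agreement pₑ = Σ (rowᵢ·colᵢ)/N² = (7·8 + 11·13 + 13·12 + 15·12 + 14·15)/60² = 0.2069
κ = (pₒ − pₑ)/(1 − pₑ) = (0.6167 − 0.2069)/(1 − 0.2069) = 0.517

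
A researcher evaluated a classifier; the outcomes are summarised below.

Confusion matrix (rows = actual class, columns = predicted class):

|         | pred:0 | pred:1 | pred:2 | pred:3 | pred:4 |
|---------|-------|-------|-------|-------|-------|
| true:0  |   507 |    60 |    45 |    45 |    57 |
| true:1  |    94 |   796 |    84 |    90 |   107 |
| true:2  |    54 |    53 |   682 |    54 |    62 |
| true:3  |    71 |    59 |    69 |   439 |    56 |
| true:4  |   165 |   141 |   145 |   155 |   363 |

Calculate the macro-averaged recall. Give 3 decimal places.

0.630

Per-class recall (TP/(TP+FN)):
  0: TP=507, FN=60+45+45+57=207 → 507/714 = 0.7101
  1: TP=796, FN=94+84+90+107=375 → 796/1171 = 0.6798
  2: TP=682, FN=54+53+54+62=223 → 682/905 = 0.7536
  3: TP=439, FN=71+59+69+56=255 → 439/694 = 0.6326
  4: TP=363, FN=165+141+145+155=606 → 363/969 = 0.3746
Macro-recall = mean = (0.7101 + 0.6798 + 0.7536 + 0.6326 + 0.3746) / 5 = 0.630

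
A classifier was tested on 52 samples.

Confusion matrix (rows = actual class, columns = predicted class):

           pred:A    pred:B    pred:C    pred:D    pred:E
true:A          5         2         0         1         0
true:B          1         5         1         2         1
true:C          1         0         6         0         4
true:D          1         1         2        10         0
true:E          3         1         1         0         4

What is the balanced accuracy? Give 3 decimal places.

0.566

Balanced accuracy = mean of per-class recall.
  A: recall = 5/8 = 0.6250
  B: recall = 5/10 = 0.5000
  C: recall = 6/11 = 0.5455
  D: recall = 10/14 = 0.7143
  E: recall = 4/9 = 0.4444
Mean = (0.6250 + 0.5000 + 0.5455 + 0.7143 + 0.4444) / 5 = 0.566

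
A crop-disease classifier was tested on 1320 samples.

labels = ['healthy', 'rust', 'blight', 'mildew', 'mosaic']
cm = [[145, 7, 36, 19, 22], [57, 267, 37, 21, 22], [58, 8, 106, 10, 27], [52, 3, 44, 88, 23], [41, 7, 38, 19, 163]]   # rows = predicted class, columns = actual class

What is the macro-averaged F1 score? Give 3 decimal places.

Per-class F1 score (2·TP/(2·TP+FP+FN)):
  healthy: TP=145, FP=7+36+19+22=84, FN=57+58+52+41=208 → 290/582 = 0.4983
  rust: TP=267, FP=57+37+21+22=137, FN=7+8+3+7=25 → 534/696 = 0.7672
  blight: TP=106, FP=58+8+10+27=103, FN=36+37+44+38=155 → 212/470 = 0.4511
  mildew: TP=88, FP=52+3+44+23=122, FN=19+21+10+19=69 → 176/367 = 0.4796
  mosaic: TP=163, FP=41+7+38+19=105, FN=22+22+27+23=94 → 326/525 = 0.6210
Macro-F1 score = mean = (0.4983 + 0.7672 + 0.4511 + 0.4796 + 0.6210) / 5 = 0.563

0.563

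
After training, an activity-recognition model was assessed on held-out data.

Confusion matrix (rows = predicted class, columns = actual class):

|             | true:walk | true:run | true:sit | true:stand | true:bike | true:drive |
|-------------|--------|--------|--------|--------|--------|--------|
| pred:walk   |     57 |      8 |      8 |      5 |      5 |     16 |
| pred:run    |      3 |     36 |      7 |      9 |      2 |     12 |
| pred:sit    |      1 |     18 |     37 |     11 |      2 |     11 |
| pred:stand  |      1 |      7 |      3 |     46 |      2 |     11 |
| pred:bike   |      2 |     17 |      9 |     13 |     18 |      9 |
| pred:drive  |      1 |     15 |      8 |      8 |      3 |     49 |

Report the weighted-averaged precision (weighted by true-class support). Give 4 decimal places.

0.5433

Per-class precision (TP/(TP+FP)):
  walk: TP=57, FP=8+8+5+5+16=42 → 57/99 = 0.57576
  run: TP=36, FP=3+7+9+2+12=33 → 36/69 = 0.52174
  sit: TP=37, FP=1+18+11+2+11=43 → 37/80 = 0.46250
  stand: TP=46, FP=1+7+3+2+11=24 → 46/70 = 0.65714
  bike: TP=18, FP=2+17+9+13+9=50 → 18/68 = 0.26471
  drive: TP=49, FP=1+15+8+8+3=35 → 49/84 = 0.58333
Weighted-precision = Σ (supportᵢ/N)·precisionᵢ with N=470: (65/470)·0.57576 + (101/470)·0.52174 + (72/470)·0.46250 + (92/470)·0.65714 + (32/470)·0.26471 + (108/470)·0.58333 = 0.5433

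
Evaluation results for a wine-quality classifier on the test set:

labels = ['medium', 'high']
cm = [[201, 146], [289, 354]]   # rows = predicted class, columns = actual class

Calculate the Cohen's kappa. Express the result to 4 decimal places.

0.1186

Observed agreement pₒ = trace/N = 555/990 = 0.56061
Expected agreement pₑ = Σ (rowᵢ·colᵢ)/N² = (490·347 + 500·643)/990² = 0.50151
κ = (pₒ − pₑ)/(1 − pₑ) = (0.56061 − 0.50151)/(1 − 0.50151) = 0.1186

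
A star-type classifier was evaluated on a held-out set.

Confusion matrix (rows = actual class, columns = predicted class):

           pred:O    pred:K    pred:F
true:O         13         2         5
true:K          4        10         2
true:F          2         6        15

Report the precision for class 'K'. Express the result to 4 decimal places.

0.5556

precision = TP/(TP+FP).
K: TP=10, FP=2+6=8 → 10/18 = 0.55556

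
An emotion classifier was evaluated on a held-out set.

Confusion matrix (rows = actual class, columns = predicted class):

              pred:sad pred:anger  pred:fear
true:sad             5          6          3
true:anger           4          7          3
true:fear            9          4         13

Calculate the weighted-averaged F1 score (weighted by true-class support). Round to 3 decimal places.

Per-class F1 score (2·TP/(2·TP+FP+FN)):
  sad: TP=5, FP=4+9=13, FN=6+3=9 → 10/32 = 0.3125
  anger: TP=7, FP=6+4=10, FN=4+3=7 → 14/31 = 0.4516
  fear: TP=13, FP=3+3=6, FN=9+4=13 → 26/45 = 0.5778
Weighted-F1 score = Σ (supportᵢ/N)·F1 scoreᵢ with N=54: (14/54)·0.3125 + (14/54)·0.4516 + (26/54)·0.5778 = 0.476

0.476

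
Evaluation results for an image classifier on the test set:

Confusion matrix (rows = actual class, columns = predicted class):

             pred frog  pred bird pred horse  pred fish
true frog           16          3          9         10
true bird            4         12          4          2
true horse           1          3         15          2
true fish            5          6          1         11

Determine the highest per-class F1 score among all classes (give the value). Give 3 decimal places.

0.600

Per-class F1 score (2·TP/(2·TP+FP+FN)):
  frog: TP=16, FP=4+1+5=10, FN=3+9+10=22 → 32/64 = 0.5000
  bird: TP=12, FP=3+3+6=12, FN=4+4+2=10 → 24/46 = 0.5217
  horse: TP=15, FP=9+4+1=14, FN=1+3+2=6 → 30/50 = 0.6000
  fish: TP=11, FP=10+2+2=14, FN=5+6+1=12 → 22/48 = 0.4583
Highest is class 'horse' with F1 score = 0.600.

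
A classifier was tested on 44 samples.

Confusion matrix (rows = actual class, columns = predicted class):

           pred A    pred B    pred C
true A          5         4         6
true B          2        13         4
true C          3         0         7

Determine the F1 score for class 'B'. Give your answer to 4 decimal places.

0.7222

F1 score = 2·TP/(2·TP+FP+FN).
B: TP=13, FP=4+0=4, FN=2+4=6 → 26/36 = 0.72222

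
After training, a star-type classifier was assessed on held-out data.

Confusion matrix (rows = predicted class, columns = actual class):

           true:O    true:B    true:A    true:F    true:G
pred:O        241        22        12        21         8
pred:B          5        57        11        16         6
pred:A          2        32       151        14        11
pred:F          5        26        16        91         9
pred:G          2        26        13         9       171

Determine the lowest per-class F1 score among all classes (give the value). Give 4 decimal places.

0.4419

Per-class F1 score (2·TP/(2·TP+FP+FN)):
  O: TP=241, FP=22+12+21+8=63, FN=5+2+5+2=14 → 482/559 = 0.86225
  B: TP=57, FP=5+11+16+6=38, FN=22+32+26+26=106 → 114/258 = 0.44186
  A: TP=151, FP=2+32+14+11=59, FN=12+11+16+13=52 → 302/413 = 0.73123
  F: TP=91, FP=5+26+16+9=56, FN=21+16+14+9=60 → 182/298 = 0.61074
  G: TP=171, FP=2+26+13+9=50, FN=8+6+11+9=34 → 342/426 = 0.80282
Lowest is class 'B' with F1 score = 0.4419.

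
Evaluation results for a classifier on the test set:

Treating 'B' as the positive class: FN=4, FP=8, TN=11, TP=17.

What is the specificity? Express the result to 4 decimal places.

Specificity = TN/(TN+FP) = 11/(11+8) = 0.5789

0.5789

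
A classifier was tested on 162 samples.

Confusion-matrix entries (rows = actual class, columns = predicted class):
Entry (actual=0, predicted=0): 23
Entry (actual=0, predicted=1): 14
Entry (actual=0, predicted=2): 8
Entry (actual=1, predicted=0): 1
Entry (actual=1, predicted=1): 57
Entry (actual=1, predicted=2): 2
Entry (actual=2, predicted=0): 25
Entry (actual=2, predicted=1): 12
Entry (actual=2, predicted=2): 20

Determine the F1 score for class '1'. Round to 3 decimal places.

Take TP from the diagonal, FP from the rest of the '1' prediction marginal, FN from the rest of the '1' actual marginal.
F1 score = 2·TP/(2·TP+FP+FN).
1: TP=57, FP=14+12=26, FN=1+2=3 → 114/143 = 0.7972

0.797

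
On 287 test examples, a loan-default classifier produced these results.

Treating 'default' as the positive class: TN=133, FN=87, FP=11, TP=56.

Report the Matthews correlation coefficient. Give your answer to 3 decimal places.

0.373

MCC = (TP·TN − FP·FN) / √((TP+FP)(TP+FN)(TN+FP)(TN+FN))
Numerator = 56·133 − 11·87 = 6491
Denominator = √(67·143·144·220) = √303526080 = 17421.9999
MCC = 6491 / 17421.9999 = 0.373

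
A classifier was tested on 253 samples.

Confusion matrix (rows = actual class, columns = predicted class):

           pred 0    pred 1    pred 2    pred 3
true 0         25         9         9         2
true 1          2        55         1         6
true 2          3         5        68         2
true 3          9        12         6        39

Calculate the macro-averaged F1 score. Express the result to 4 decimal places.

Per-class F1 score (2·TP/(2·TP+FP+FN)):
  0: TP=25, FP=2+3+9=14, FN=9+9+2=20 → 50/84 = 0.59524
  1: TP=55, FP=9+5+12=26, FN=2+1+6=9 → 110/145 = 0.75862
  2: TP=68, FP=9+1+6=16, FN=3+5+2=10 → 136/162 = 0.83951
  3: TP=39, FP=2+6+2=10, FN=9+12+6=27 → 78/115 = 0.67826
Macro-F1 score = mean = (0.59524 + 0.75862 + 0.83951 + 0.67826) / 4 = 0.7179

0.7179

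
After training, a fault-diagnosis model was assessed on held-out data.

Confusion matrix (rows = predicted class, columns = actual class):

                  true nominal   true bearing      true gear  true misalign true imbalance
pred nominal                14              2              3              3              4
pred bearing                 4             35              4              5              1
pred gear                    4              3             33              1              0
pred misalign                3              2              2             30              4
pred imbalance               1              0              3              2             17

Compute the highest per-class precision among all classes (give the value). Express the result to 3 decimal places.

Per-class precision (TP/(TP+FP)):
  nominal: TP=14, FP=2+3+3+4=12 → 14/26 = 0.5385
  bearing: TP=35, FP=4+4+5+1=14 → 35/49 = 0.7143
  gear: TP=33, FP=4+3+1+0=8 → 33/41 = 0.8049
  misalign: TP=30, FP=3+2+2+4=11 → 30/41 = 0.7317
  imbalance: TP=17, FP=1+0+3+2=6 → 17/23 = 0.7391
Highest is class 'gear' with precision = 0.805.

0.805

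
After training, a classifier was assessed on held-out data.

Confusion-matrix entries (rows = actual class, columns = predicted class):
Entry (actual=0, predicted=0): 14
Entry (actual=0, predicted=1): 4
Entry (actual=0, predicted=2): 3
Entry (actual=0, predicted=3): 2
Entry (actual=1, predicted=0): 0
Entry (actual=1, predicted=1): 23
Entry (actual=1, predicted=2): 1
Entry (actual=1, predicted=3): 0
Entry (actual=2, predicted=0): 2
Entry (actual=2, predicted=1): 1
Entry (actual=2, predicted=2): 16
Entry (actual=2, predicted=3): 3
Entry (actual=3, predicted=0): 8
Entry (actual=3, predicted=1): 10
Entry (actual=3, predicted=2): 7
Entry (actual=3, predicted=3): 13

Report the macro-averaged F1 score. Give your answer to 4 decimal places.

0.6138

Per-class F1 score (2·TP/(2·TP+FP+FN)):
  0: TP=14, FP=0+2+8=10, FN=4+3+2=9 → 28/47 = 0.59574
  1: TP=23, FP=4+1+10=15, FN=0+1+0=1 → 46/62 = 0.74194
  2: TP=16, FP=3+1+7=11, FN=2+1+3=6 → 32/49 = 0.65306
  3: TP=13, FP=2+0+3=5, FN=8+10+7=25 → 26/56 = 0.46429
Macro-F1 score = mean = (0.59574 + 0.74194 + 0.65306 + 0.46429) / 4 = 0.6138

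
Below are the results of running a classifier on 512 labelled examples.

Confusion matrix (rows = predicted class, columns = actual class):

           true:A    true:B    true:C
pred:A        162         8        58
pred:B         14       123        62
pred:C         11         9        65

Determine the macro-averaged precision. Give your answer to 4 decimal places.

0.6978

Per-class precision (TP/(TP+FP)):
  A: TP=162, FP=8+58=66 → 162/228 = 0.71053
  B: TP=123, FP=14+62=76 → 123/199 = 0.61809
  C: TP=65, FP=11+9=20 → 65/85 = 0.76471
Macro-precision = mean = (0.71053 + 0.61809 + 0.76471) / 3 = 0.6978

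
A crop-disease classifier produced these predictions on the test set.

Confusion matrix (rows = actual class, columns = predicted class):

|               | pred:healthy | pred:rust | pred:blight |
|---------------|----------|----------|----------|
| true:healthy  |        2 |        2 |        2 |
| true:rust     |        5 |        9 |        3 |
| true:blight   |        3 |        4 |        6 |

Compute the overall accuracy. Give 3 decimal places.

Accuracy = trace / total = (2+9+6=17) / 36 = 17/36 = 0.472

0.472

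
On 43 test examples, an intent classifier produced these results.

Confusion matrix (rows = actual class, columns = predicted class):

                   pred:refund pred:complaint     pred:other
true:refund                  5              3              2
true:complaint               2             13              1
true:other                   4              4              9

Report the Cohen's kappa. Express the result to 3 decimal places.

Observed agreement pₒ = trace/N = 27/43 = 0.6279
Expected agreement pₑ = Σ (rowᵢ·colᵢ)/N² = (10·11 + 16·20 + 17·12)/43² = 0.3429
κ = (pₒ − pₑ)/(1 − pₑ) = (0.6279 − 0.3429)/(1 − 0.3429) = 0.434

0.434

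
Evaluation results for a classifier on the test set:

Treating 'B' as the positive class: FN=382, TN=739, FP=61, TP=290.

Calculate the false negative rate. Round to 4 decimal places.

0.5685

FNR = FN/(FN+TP) = 382/(382+290) = 0.5685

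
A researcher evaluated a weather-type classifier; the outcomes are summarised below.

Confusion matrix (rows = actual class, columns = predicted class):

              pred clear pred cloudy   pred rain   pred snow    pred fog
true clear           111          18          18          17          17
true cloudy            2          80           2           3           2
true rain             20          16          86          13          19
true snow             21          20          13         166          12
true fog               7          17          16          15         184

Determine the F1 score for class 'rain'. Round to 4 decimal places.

F1 score = 2·TP/(2·TP+FP+FN).
rain: TP=86, FP=18+2+13+16=49, FN=20+16+13+19=68 → 172/289 = 0.59516

0.5952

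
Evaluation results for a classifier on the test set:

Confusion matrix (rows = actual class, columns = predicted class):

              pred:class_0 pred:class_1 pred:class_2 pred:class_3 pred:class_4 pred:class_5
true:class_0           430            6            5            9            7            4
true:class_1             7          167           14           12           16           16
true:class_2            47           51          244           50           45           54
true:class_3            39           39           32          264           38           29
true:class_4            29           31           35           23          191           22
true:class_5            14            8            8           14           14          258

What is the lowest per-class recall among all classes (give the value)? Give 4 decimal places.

0.4969

Per-class recall (TP/(TP+FN)):
  class_0: TP=430, FN=6+5+9+7+4=31 → 430/461 = 0.93275
  class_1: TP=167, FN=7+14+12+16+16=65 → 167/232 = 0.71983
  class_2: TP=244, FN=47+51+50+45+54=247 → 244/491 = 0.49695
  class_3: TP=264, FN=39+39+32+38+29=177 → 264/441 = 0.59864
  class_4: TP=191, FN=29+31+35+23+22=140 → 191/331 = 0.57704
  class_5: TP=258, FN=14+8+8+14+14=58 → 258/316 = 0.81646
Lowest is class 'class_2' with recall = 0.4969.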